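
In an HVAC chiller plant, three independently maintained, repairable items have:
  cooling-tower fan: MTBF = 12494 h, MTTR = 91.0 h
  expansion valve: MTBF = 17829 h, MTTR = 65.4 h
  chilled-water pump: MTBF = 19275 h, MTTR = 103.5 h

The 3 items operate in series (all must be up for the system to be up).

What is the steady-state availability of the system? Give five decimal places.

A(cooling-tower fan) = MTBF/(MTBF+MTTR) = 12494/(12494+91.0) = 0.992769
A(expansion valve) = MTBF/(MTBF+MTTR) = 17829/(17829+65.4) = 0.996345
A(chilled-water pump) = MTBF/(MTBF+MTTR) = 19275/(19275+103.5) = 0.994659
Series availability: 0.992769 × 0.996345 × 0.994659 = 0.98386

0.98386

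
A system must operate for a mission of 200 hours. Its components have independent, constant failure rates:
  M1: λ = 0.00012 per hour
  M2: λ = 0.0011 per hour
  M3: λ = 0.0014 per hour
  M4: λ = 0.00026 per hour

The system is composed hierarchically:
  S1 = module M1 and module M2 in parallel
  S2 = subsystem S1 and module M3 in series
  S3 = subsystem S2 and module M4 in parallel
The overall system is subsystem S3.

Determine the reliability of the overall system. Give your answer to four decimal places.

0.9874

R(M1) = exp(−0.00012 × 200) = 0.976286
R(M2) = exp(−0.0011 × 200) = 0.802519
R(M3) = exp(−0.0014 × 200) = 0.755784
R(M4) = exp(−0.00026 × 200) = 0.949329
Parallel (M1 and M2): 1 − (1 − 0.976286)(1 − 0.802519) = 0.995317
Series ([0.995317] and M3): 0.995317 × 0.755784 = 0.752245
Parallel ([0.752245] and M4): 1 − (1 − 0.752245)(1 − 0.949329) = 0.9874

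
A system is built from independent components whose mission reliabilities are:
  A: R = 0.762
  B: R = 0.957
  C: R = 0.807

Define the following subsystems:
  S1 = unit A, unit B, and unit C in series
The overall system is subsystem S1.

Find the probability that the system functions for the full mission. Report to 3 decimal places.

Series (A, B, and C): 0.76200 × 0.95700 × 0.80700 = 0.588

0.588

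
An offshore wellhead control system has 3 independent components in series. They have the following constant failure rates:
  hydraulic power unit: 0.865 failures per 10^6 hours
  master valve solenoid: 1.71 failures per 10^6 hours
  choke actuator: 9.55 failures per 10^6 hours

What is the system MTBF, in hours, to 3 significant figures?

Series of exponential components: λ_sys = Σ λ_i
λ_sys = 0.000000865 + 0.00000171 + 0.00000955 = 1.2125e-05 /h
MTBF = 1 / λ_sys = 82500 h

82500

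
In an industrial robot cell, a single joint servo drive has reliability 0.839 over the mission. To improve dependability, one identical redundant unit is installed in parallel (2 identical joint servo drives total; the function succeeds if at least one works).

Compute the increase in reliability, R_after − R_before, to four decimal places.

R_before = 0.839
R_after = 1 − (1 − 0.839)^2 = 0.9741
ΔR = 0.9741 − 0.839 = 0.1351

0.1351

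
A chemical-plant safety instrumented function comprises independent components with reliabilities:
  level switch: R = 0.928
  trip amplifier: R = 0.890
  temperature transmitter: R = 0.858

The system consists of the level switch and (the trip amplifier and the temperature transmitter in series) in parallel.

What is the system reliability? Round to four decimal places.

Series (trip amplifier and temperature transmitter): 0.890000 × 0.858000 = 0.763620
Parallel (level switch and [0.763620]): 1 − (1 − 0.928000)(1 − 0.763620) = 0.9830

0.9830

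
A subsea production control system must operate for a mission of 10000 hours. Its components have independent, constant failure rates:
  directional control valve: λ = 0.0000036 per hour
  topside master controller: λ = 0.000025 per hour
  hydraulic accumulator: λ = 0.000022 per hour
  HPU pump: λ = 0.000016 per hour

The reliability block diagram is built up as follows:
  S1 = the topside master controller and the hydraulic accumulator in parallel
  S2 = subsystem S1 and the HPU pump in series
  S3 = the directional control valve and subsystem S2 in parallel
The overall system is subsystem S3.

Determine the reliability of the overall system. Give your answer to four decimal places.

R(directional control valve) = exp(−0.0000036 × 10000) = 0.964640
R(topside master controller) = exp(−0.000025 × 10000) = 0.778801
R(hydraulic accumulator) = exp(−0.000022 × 10000) = 0.802519
R(HPU pump) = exp(−0.000016 × 10000) = 0.852144
Parallel (topside master controller and hydraulic accumulator): 1 − (1 − 0.778801)(1 − 0.802519) = 0.956317
Series ([0.956317] and HPU pump): 0.956317 × 0.852144 = 0.814920
Parallel (directional control valve and [0.814920]): 1 − (1 − 0.964640)(1 − 0.814920) = 0.9935

0.9935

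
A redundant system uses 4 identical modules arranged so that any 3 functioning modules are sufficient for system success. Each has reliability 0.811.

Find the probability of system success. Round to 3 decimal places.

0.836

R = Σ_{i=3}^{4} C(4,i) p^i (1−p)^{4−i} with p = 0.811
C(4,3)·0.811^3·0.189^1 = 0.40326
C(4,4)·0.811^4·0.189^0 = 0.43260
Sum = 0.836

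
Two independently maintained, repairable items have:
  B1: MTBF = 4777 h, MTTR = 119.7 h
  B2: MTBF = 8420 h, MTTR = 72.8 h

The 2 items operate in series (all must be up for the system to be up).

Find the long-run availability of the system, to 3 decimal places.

0.967

A(B1) = MTBF/(MTBF+MTTR) = 4777/(4777+119.7) = 0.975555
A(B2) = MTBF/(MTBF+MTTR) = 8420/(8420+72.8) = 0.991428
Series availability: 0.975555 × 0.991428 = 0.967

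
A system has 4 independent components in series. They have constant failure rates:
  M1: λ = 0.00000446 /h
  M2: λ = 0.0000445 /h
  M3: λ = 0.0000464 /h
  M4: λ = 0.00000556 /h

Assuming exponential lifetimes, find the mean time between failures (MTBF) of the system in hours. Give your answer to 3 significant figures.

Series of exponential components: λ_sys = Σ λ_i
λ_sys = 0.00000446 + 0.0000445 + 0.0000464 + 0.00000556 = 1.0092e-04 /h
MTBF = 1 / λ_sys = 9910 h

9910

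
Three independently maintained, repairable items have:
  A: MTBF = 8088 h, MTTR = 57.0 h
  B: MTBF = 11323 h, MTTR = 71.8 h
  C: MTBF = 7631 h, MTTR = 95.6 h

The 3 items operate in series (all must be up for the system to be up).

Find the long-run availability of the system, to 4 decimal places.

A(A) = MTBF/(MTBF+MTTR) = 8088/(8088+57.0) = 0.993002
A(B) = MTBF/(MTBF+MTTR) = 11323/(11323+71.8) = 0.993699
A(C) = MTBF/(MTBF+MTTR) = 7631/(7631+95.6) = 0.987627
Series availability: 0.993002 × 0.993699 × 0.987627 = 0.9745

0.9745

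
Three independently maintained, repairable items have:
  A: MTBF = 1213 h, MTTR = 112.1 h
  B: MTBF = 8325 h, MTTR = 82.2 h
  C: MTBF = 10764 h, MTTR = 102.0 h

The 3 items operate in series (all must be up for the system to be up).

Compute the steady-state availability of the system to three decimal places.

A(A) = MTBF/(MTBF+MTTR) = 1213/(1213+112.1) = 0.915403
A(B) = MTBF/(MTBF+MTTR) = 8325/(8325+82.2) = 0.990223
A(C) = MTBF/(MTBF+MTTR) = 10764/(10764+102.0) = 0.990613
Series availability: 0.915403 × 0.990223 × 0.990613 = 0.898

0.898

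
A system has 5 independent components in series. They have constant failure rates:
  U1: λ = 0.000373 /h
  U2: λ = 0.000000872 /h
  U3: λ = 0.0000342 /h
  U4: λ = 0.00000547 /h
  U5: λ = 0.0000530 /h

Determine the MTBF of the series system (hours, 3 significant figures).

2140

Series of exponential components: λ_sys = Σ λ_i
λ_sys = 0.000373 + 0.000000872 + 0.0000342 + 0.00000547 + 0.0000530 = 4.6654e-04 /h
MTBF = 1 / λ_sys = 2140 h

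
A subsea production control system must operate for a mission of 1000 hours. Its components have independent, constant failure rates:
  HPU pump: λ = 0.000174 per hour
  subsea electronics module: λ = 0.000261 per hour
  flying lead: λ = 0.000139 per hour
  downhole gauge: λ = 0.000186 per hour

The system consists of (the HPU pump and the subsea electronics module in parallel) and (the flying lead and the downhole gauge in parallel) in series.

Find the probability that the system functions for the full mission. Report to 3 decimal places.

0.942

R(HPU pump) = exp(−0.000174 × 1000) = 0.84030
R(subsea electronics module) = exp(−0.000261 × 1000) = 0.77028
R(flying lead) = exp(−0.000139 × 1000) = 0.87023
R(downhole gauge) = exp(−0.000186 × 1000) = 0.83027
Parallel (HPU pump and subsea electronics module): 1 − (1 − 0.84030)(1 − 0.77028) = 0.96331
Parallel (flying lead and downhole gauge): 1 − (1 − 0.87023)(1 − 0.83027) = 0.97797
Series ([0.96331] and [0.97797]): 0.96331 × 0.97797 = 0.942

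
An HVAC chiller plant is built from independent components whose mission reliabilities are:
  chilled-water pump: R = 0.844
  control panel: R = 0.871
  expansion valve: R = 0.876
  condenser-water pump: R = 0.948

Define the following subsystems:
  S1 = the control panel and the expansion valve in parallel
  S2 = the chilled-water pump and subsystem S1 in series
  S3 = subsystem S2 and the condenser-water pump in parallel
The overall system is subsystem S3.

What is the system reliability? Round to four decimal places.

0.9912

Parallel (control panel and expansion valve): 1 − (1 − 0.871000)(1 − 0.876000) = 0.984004
Series (chilled-water pump and [0.984004]): 0.844000 × 0.984004 = 0.830499
Parallel ([0.830499] and condenser-water pump): 1 − (1 − 0.830499)(1 − 0.948000) = 0.9912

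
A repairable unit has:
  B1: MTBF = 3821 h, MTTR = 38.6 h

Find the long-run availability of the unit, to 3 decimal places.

0.990

A(B1) = MTBF/(MTBF+MTTR) = 3821/(3821+38.6) = 0.990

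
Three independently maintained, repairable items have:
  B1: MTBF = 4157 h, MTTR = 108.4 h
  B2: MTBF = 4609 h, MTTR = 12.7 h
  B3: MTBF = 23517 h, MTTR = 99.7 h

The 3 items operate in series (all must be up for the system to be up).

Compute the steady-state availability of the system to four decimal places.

A(B1) = MTBF/(MTBF+MTTR) = 4157/(4157+108.4) = 0.974586
A(B2) = MTBF/(MTBF+MTTR) = 4609/(4609+12.7) = 0.997252
A(B3) = MTBF/(MTBF+MTTR) = 23517/(23517+99.7) = 0.995778
Series availability: 0.974586 × 0.997252 × 0.995778 = 0.9678

0.9678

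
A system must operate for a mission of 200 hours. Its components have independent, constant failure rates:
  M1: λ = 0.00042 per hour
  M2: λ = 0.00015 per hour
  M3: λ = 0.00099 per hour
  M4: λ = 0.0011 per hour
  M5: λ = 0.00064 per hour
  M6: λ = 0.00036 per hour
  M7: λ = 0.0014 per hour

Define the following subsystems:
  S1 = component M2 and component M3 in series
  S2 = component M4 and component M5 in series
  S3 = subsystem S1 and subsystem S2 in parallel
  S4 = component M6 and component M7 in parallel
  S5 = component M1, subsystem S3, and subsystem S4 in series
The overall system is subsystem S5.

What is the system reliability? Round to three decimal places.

R(M1) = exp(−0.00042 × 200) = 0.91943
R(M2) = exp(−0.00015 × 200) = 0.97045
R(M3) = exp(−0.00099 × 200) = 0.82037
R(M4) = exp(−0.0011 × 200) = 0.80252
R(M5) = exp(−0.00064 × 200) = 0.87985
R(M6) = exp(−0.00036 × 200) = 0.93053
R(M7) = exp(−0.0014 × 200) = 0.75578
Series (M2 and M3): 0.97045 × 0.82037 = 0.79613
Series (M4 and M5): 0.80252 × 0.87985 = 0.70610
Parallel ([0.79613] and [0.70610]): 1 − (1 − 0.79613)(1 − 0.70610) = 0.94008
Parallel (M6 and M7): 1 − (1 − 0.93053)(1 − 0.75578) = 0.98303
Series (M1, [0.94008], and [0.98303]): 0.91943 × 0.94008 × 0.98303 = 0.850

0.850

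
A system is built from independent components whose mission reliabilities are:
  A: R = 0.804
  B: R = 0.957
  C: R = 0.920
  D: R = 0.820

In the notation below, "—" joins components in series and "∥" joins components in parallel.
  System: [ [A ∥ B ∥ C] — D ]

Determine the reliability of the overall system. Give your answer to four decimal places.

Parallel (A, B, and C): 1 − (1 − 0.804000)(1 − 0.957000)(1 − 0.920000) = 0.999326
Series ([0.999326] and D): 0.999326 × 0.820000 = 0.8194

0.8194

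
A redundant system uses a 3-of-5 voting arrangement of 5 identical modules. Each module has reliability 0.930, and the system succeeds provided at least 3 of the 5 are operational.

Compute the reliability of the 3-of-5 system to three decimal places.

R = Σ_{i=3}^{5} C(5,i) p^i (1−p)^{5−i} with p = 0.930
C(5,3)·0.930^3·0.070^2 = 0.03941
C(5,4)·0.930^4·0.070^1 = 0.26182
C(5,5)·0.930^5·0.070^0 = 0.69569
Sum = 0.997

0.997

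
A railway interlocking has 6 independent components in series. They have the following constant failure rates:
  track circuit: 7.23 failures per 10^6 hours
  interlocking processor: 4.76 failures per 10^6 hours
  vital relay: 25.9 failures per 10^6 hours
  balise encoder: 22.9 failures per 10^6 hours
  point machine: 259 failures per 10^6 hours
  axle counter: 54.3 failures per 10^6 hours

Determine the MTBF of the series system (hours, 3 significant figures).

2670

Series of exponential components: λ_sys = Σ λ_i
λ_sys = 0.00000723 + 0.00000476 + 0.0000259 + 0.0000229 + 0.000259 + 0.0000543 = 3.7409e-04 /h
MTBF = 1 / λ_sys = 2670 h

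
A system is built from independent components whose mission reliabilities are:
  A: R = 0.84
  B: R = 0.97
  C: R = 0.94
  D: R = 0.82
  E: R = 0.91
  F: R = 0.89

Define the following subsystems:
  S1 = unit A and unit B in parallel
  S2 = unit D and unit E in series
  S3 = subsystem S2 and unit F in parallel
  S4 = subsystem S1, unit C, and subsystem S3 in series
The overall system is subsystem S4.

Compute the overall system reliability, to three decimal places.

0.909

Parallel (A and B): 1 − (1 − 0.84000)(1 − 0.97000) = 0.99520
Series (D and E): 0.82000 × 0.91000 = 0.74620
Parallel ([0.74620] and F): 1 − (1 − 0.74620)(1 − 0.89000) = 0.97208
Series ([0.99520], C, and [0.97208]): 0.99520 × 0.94000 × 0.97208 = 0.909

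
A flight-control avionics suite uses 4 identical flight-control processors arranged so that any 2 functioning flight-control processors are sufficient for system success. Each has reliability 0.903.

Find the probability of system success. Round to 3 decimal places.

0.997

R = Σ_{i=2}^{4} C(4,i) p^i (1−p)^{4−i} with p = 0.903
C(4,2)·0.903^2·0.097^2 = 0.04603
C(4,3)·0.903^3·0.097^1 = 0.28569
C(4,4)·0.903^4·0.097^0 = 0.66489
Sum = 0.997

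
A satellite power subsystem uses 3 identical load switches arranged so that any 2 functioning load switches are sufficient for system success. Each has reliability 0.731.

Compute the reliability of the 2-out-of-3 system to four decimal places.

0.8218

R = Σ_{i=2}^{3} C(3,i) p^i (1−p)^{3−i} with p = 0.731
C(3,2)·0.731^2·0.269^1 = 0.431229
C(3,3)·0.731^3·0.269^0 = 0.390618
Sum = 0.8218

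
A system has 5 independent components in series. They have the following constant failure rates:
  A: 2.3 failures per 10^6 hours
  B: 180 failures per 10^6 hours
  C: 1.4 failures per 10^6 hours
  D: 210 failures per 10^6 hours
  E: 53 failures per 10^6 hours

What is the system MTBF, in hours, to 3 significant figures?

2240

Series of exponential components: λ_sys = Σ λ_i
λ_sys = 0.0000023 + 0.00018 + 0.0000014 + 0.00021 + 0.000053 = 4.4670e-04 /h
MTBF = 1 / λ_sys = 2240 h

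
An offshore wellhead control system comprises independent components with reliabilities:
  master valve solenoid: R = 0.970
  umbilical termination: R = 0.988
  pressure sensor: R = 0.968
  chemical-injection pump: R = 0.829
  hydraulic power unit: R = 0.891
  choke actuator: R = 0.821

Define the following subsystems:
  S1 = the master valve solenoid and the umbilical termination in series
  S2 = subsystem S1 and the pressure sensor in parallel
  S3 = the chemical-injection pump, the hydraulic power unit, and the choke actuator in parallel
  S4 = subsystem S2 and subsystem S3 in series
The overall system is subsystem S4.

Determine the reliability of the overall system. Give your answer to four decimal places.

0.9953

Series (master valve solenoid and umbilical termination): 0.970000 × 0.988000 = 0.958360
Parallel ([0.958360] and pressure sensor): 1 − (1 − 0.958360)(1 − 0.968000) = 0.998668
Parallel (chemical-injection pump, hydraulic power unit, and choke actuator): 1 − (1 − 0.829000)(1 − 0.891000)(1 − 0.821000) = 0.996664
Series ([0.998668] and [0.996664]): 0.998668 × 0.996664 = 0.9953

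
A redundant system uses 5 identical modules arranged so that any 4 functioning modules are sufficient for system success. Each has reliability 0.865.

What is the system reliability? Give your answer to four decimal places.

R = Σ_{i=4}^{5} C(5,i) p^i (1−p)^{5−i} with p = 0.865
C(5,4)·0.865^4·0.135^1 = 0.377892
C(5,5)·0.865^5·0.135^0 = 0.484262
Sum = 0.8622

0.8622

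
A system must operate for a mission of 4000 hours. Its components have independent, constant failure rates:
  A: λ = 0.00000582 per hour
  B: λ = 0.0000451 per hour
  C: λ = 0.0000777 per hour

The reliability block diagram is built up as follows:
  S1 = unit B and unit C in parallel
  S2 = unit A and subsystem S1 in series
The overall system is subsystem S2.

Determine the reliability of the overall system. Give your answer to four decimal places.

0.9339

R(A) = exp(−0.00000582 × 4000) = 0.976989
R(B) = exp(−0.0000451 × 4000) = 0.834936
R(C) = exp(−0.0000777 × 4000) = 0.732860
Parallel (B and C): 1 − (1 − 0.834936)(1 − 0.732860) = 0.955905
Series (A and [0.955905]): 0.976989 × 0.955905 = 0.9339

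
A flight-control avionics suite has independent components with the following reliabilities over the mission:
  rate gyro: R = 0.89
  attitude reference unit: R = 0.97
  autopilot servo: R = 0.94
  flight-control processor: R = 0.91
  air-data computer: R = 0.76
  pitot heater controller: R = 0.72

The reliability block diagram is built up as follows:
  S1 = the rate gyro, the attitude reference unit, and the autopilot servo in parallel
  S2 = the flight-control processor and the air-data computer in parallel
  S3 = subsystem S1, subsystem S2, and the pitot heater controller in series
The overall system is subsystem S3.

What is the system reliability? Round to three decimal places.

0.704

Parallel (rate gyro, attitude reference unit, and autopilot servo): 1 − (1 − 0.89000)(1 − 0.97000)(1 − 0.94000) = 0.99980
Parallel (flight-control processor and air-data computer): 1 − (1 − 0.91000)(1 − 0.76000) = 0.97840
Series ([0.99980], [0.97840], and pitot heater controller): 0.99980 × 0.97840 × 0.72000 = 0.704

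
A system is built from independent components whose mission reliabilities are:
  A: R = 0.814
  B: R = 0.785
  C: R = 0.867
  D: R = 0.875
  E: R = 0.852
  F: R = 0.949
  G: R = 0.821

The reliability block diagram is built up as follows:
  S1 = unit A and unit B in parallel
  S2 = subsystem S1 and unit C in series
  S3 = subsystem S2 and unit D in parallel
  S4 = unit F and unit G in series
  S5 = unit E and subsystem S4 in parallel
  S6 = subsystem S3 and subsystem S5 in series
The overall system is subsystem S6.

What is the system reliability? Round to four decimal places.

Parallel (A and B): 1 − (1 − 0.814000)(1 − 0.785000) = 0.960010
Series ([0.960010] and C): 0.960010 × 0.867000 = 0.832329
Parallel ([0.832329] and D): 1 − (1 − 0.832329)(1 − 0.875000) = 0.979041
Series (F and G): 0.949000 × 0.821000 = 0.779129
Parallel (E and [0.779129]): 1 − (1 − 0.852000)(1 − 0.779129) = 0.967311
Series ([0.979041] and [0.967311]): 0.979041 × 0.967311 = 0.9470

0.9470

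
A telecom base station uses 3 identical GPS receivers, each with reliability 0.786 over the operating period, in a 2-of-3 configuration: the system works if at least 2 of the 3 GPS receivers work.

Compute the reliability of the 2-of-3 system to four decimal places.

R = Σ_{i=2}^{3} C(3,i) p^i (1−p)^{3−i} with p = 0.786
C(3,2)·0.786^2·0.214^1 = 0.396625
C(3,3)·0.786^3·0.214^0 = 0.485588
Sum = 0.8822

0.8822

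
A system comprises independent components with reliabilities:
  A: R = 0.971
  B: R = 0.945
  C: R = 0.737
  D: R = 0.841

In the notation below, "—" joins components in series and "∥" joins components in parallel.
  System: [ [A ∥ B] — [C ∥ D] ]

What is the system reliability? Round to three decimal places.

Parallel (A and B): 1 − (1 − 0.97100)(1 − 0.94500) = 0.99841
Parallel (C and D): 1 − (1 − 0.73700)(1 − 0.84100) = 0.95818
Series ([0.99841] and [0.95818]): 0.99841 × 0.95818 = 0.957

0.957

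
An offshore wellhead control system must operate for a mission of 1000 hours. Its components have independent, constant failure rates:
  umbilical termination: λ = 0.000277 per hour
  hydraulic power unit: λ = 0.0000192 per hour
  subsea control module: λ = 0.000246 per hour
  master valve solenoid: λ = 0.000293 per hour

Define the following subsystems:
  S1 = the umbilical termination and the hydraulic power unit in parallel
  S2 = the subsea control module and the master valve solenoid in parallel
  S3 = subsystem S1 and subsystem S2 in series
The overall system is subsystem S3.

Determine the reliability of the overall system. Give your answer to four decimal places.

0.9403

R(umbilical termination) = exp(−0.000277 × 1000) = 0.758054
R(hydraulic power unit) = exp(−0.0000192 × 1000) = 0.980983
R(subsea control module) = exp(−0.000246 × 1000) = 0.781922
R(master valve solenoid) = exp(−0.000293 × 1000) = 0.746022
Parallel (umbilical termination and hydraulic power unit): 1 − (1 − 0.758054)(1 − 0.980983) = 0.995399
Parallel (subsea control module and master valve solenoid): 1 − (1 − 0.781922)(1 − 0.746022) = 0.944613
Series ([0.995399] and [0.944613]): 0.995399 × 0.944613 = 0.9403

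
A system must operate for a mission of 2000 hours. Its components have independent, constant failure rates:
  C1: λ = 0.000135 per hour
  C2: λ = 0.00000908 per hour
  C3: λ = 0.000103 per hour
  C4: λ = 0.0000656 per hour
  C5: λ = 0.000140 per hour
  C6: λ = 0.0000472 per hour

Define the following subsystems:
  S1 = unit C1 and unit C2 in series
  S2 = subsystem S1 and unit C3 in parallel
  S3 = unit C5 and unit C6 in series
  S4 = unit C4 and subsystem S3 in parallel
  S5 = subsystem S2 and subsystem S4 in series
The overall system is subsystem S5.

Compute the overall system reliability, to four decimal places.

R(C1) = exp(−0.000135 × 2000) = 0.763379
R(C2) = exp(−0.00000908 × 2000) = 0.982004
R(C3) = exp(−0.000103 × 2000) = 0.813833
R(C4) = exp(−0.0000656 × 2000) = 0.877042
R(C5) = exp(−0.000140 × 2000) = 0.755784
R(C6) = exp(−0.0000472 × 2000) = 0.909919
Series (C1 and C2): 0.763379 × 0.982004 = 0.749641
Parallel ([0.749641] and C3): 1 − (1 − 0.749641)(1 − 0.813833) = 0.953391
Series (C5 and C6): 0.755784 × 0.909919 = 0.687702
Parallel (C4 and [0.687702]): 1 − (1 − 0.877042)(1 − 0.687702) = 0.961600
Series ([0.953391] and [0.961600]): 0.953391 × 0.961600 = 0.9168

0.9168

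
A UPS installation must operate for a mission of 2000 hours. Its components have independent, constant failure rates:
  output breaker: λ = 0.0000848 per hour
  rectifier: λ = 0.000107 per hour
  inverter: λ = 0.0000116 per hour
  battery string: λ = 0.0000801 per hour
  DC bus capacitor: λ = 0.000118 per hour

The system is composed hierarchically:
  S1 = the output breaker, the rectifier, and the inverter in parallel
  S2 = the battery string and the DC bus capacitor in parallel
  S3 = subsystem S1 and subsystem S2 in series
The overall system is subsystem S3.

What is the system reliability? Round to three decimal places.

R(output breaker) = exp(−0.0000848 × 2000) = 0.84400
R(rectifier) = exp(−0.000107 × 2000) = 0.80735
R(inverter) = exp(−0.0000116 × 2000) = 0.97707
R(battery string) = exp(−0.0000801 × 2000) = 0.85197
R(DC bus capacitor) = exp(−0.000118 × 2000) = 0.78978
Parallel (output breaker, rectifier, and inverter): 1 − (1 − 0.84400)(1 − 0.80735)(1 − 0.97707) = 0.99931
Parallel (battery string and DC bus capacitor): 1 − (1 − 0.85197)(1 − 0.78978) = 0.96888
Series ([0.99931] and [0.96888]): 0.99931 × 0.96888 = 0.968

0.968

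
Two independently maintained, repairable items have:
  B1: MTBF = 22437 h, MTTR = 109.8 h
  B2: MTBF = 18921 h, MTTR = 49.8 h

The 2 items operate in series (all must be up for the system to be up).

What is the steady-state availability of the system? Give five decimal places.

0.99252

A(B1) = MTBF/(MTBF+MTTR) = 22437/(22437+109.8) = 0.995130
A(B2) = MTBF/(MTBF+MTTR) = 18921/(18921+49.8) = 0.997375
Series availability: 0.995130 × 0.997375 = 0.99252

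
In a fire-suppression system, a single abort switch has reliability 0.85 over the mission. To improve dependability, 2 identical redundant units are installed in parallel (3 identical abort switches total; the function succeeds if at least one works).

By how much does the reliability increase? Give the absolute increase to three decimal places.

R_before = 0.85
R_after = 1 − (1 − 0.85)^3 = 0.997
ΔR = 0.997 − 0.85 = 0.147

0.147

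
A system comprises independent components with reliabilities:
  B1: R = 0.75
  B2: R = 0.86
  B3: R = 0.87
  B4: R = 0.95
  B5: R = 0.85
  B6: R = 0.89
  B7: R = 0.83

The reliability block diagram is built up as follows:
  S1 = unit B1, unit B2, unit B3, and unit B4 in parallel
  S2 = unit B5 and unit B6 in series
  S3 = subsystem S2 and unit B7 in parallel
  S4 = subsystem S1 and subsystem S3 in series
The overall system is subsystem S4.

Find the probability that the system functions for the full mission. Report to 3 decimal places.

0.958

Parallel (B1, B2, B3, and B4): 1 − (1 − 0.75000)(1 − 0.86000)(1 − 0.87000)(1 − 0.95000) = 0.99977
Series (B5 and B6): 0.85000 × 0.89000 = 0.75650
Parallel ([0.75650] and B7): 1 − (1 − 0.75650)(1 − 0.83000) = 0.95861
Series ([0.99977] and [0.95861]): 0.99977 × 0.95861 = 0.958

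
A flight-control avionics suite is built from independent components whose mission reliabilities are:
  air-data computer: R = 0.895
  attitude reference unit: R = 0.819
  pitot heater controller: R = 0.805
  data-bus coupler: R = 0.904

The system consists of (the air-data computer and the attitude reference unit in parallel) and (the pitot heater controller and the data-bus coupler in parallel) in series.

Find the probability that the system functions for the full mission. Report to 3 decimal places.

Parallel (air-data computer and attitude reference unit): 1 − (1 − 0.89500)(1 − 0.81900) = 0.98100
Parallel (pitot heater controller and data-bus coupler): 1 − (1 − 0.80500)(1 − 0.90400) = 0.98128
Series ([0.98100] and [0.98128]): 0.98100 × 0.98128 = 0.963

0.963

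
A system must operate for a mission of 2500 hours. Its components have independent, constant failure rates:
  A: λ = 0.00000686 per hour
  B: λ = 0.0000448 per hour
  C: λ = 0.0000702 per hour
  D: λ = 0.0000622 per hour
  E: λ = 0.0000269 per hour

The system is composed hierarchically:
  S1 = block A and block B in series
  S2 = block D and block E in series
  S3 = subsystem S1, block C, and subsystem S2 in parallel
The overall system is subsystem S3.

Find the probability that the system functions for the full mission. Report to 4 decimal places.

R(A) = exp(−0.00000686 × 2500) = 0.982996
R(B) = exp(−0.0000448 × 2500) = 0.894044
R(C) = exp(−0.0000702 × 2500) = 0.839037
R(D) = exp(−0.0000622 × 2500) = 0.855987
R(E) = exp(−0.0000269 × 2500) = 0.934961
Series (A and B): 0.982996 × 0.894044 = 0.878842
Series (D and E): 0.855987 × 0.934961 = 0.800314
Parallel ([0.878842], C, and [0.800314]): 1 − (1 − 0.878842)(1 − 0.839037)(1 − 0.800314) = 0.9961

0.9961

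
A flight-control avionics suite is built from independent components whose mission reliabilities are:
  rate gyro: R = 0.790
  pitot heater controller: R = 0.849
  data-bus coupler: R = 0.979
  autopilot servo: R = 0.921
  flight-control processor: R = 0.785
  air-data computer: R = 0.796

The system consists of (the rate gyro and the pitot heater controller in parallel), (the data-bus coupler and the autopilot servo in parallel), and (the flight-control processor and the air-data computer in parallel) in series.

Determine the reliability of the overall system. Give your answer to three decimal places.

Parallel (rate gyro and pitot heater controller): 1 − (1 − 0.79000)(1 − 0.84900) = 0.96829
Parallel (data-bus coupler and autopilot servo): 1 − (1 − 0.97900)(1 − 0.92100) = 0.99834
Parallel (flight-control processor and air-data computer): 1 − (1 − 0.78500)(1 − 0.79600) = 0.95614
Series ([0.96829], [0.99834], and [0.95614]): 0.96829 × 0.99834 × 0.95614 = 0.924

0.924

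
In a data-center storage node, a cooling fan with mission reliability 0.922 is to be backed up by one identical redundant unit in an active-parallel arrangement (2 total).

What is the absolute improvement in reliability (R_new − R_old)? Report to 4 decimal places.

0.0719

R_before = 0.922
R_after = 1 − (1 − 0.922)^2 = 0.9939
ΔR = 0.9939 − 0.922 = 0.0719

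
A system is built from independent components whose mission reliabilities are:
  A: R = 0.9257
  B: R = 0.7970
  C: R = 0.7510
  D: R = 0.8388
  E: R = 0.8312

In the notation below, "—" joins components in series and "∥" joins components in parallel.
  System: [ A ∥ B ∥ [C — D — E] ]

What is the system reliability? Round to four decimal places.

Series (C, D, and E): 0.751000 × 0.838800 × 0.831200 = 0.523605
Parallel (A, B, and [0.523605]): 1 − (1 − 0.925700)(1 − 0.797000)(1 − 0.523605) = 0.9928

0.9928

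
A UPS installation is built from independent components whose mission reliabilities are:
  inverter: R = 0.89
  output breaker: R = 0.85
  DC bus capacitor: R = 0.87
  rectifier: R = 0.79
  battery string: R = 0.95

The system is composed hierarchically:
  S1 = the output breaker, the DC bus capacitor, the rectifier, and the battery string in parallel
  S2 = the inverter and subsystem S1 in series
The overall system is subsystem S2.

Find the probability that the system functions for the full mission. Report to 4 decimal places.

Parallel (output breaker, DC bus capacitor, rectifier, and battery string): 1 − (1 − 0.850000)(1 − 0.870000)(1 − 0.790000)(1 − 0.950000) = 0.999795
Series (inverter and [0.999795]): 0.890000 × 0.999795 = 0.8898

0.8898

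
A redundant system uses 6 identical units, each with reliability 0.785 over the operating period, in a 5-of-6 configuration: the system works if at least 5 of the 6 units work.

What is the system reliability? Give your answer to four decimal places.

0.6185

R = Σ_{i=5}^{6} C(6,i) p^i (1−p)^{6−i} with p = 0.785
C(6,5)·0.785^5·0.215^1 = 0.384537
C(6,6)·0.785^6·0.215^0 = 0.234001
Sum = 0.6185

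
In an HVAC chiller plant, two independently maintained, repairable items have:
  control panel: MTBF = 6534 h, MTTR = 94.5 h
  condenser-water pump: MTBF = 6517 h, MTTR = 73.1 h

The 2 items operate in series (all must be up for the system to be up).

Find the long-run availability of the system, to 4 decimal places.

0.9748

A(control panel) = MTBF/(MTBF+MTTR) = 6534/(6534+94.5) = 0.985743
A(condenser-water pump) = MTBF/(MTBF+MTTR) = 6517/(6517+73.1) = 0.988908
Series availability: 0.985743 × 0.988908 = 0.9748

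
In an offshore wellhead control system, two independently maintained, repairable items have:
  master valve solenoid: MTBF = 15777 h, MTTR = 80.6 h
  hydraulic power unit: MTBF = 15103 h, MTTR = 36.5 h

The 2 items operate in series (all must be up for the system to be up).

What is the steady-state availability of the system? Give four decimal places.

A(master valve solenoid) = MTBF/(MTBF+MTTR) = 15777/(15777+80.6) = 0.994917
A(hydraulic power unit) = MTBF/(MTBF+MTTR) = 15103/(15103+36.5) = 0.997589
Series availability: 0.994917 × 0.997589 = 0.9925

0.9925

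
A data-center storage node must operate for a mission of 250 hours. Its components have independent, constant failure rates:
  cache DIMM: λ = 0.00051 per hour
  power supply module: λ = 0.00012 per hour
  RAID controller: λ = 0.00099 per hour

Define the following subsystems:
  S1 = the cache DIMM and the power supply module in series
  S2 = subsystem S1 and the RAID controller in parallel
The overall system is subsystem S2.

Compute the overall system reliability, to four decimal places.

0.9681

R(cache DIMM) = exp(−0.00051 × 250) = 0.880293
R(power supply module) = exp(−0.00012 × 250) = 0.970446
R(RAID controller) = exp(−0.00099 × 250) = 0.780750
Series (cache DIMM and power supply module): 0.880293 × 0.970446 = 0.854277
Parallel ([0.854277] and RAID controller): 1 − (1 − 0.854277)(1 − 0.780750) = 0.9681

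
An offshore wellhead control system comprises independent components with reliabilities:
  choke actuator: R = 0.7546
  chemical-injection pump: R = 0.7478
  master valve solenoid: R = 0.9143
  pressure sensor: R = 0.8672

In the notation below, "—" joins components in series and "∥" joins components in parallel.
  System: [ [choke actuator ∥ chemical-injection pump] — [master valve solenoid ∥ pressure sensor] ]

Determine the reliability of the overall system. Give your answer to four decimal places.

0.9274

Parallel (choke actuator and chemical-injection pump): 1 − (1 − 0.754600)(1 − 0.747800) = 0.938110
Parallel (master valve solenoid and pressure sensor): 1 − (1 − 0.914300)(1 − 0.867200) = 0.988619
Series ([0.938110] and [0.988619]): 0.938110 × 0.988619 = 0.9274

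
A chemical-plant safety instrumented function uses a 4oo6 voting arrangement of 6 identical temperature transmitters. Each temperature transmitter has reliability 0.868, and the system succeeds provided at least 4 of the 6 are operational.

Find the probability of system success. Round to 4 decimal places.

0.9663

R = Σ_{i=4}^{6} C(6,i) p^i (1−p)^{6−i} with p = 0.868
C(6,4)·0.868^4·0.132^2 = 0.148360
C(6,5)·0.868^5·0.132^1 = 0.390233
C(6,6)·0.868^6·0.132^0 = 0.427679
Sum = 0.9663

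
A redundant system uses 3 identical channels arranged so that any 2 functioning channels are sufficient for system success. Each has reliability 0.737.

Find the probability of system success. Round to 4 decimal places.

R = Σ_{i=2}^{3} C(3,i) p^i (1−p)^{3−i} with p = 0.737
C(3,2)·0.737^2·0.263^1 = 0.428560
C(3,3)·0.737^3·0.263^0 = 0.400316
Sum = 0.8289

0.8289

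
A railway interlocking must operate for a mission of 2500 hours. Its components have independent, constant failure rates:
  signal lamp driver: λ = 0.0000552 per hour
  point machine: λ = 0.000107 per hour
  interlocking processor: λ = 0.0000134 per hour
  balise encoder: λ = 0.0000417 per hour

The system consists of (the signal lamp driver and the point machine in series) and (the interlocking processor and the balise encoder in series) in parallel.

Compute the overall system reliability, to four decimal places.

0.9571

R(signal lamp driver) = exp(−0.0000552 × 2500) = 0.871099
R(point machine) = exp(−0.000107 × 2500) = 0.765290
R(interlocking processor) = exp(−0.0000134 × 2500) = 0.967055
R(balise encoder) = exp(−0.0000417 × 2500) = 0.901000
Series (signal lamp driver and point machine): 0.871099 × 0.765290 = 0.666643
Series (interlocking processor and balise encoder): 0.967055 × 0.901000 = 0.871317
Parallel ([0.666643] and [0.871317]): 1 − (1 − 0.666643)(1 − 0.871317) = 0.9571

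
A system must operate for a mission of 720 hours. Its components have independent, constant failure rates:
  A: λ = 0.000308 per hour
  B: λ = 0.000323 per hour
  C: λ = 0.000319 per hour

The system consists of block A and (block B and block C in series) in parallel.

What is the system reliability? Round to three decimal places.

R(A) = exp(−0.000308 × 720) = 0.80111
R(B) = exp(−0.000323 × 720) = 0.79250
R(C) = exp(−0.000319 × 720) = 0.79479
Series (B and C): 0.79250 × 0.79479 = 0.62987
Parallel (A and [0.62987]): 1 − (1 − 0.80111)(1 − 0.62987) = 0.926

0.926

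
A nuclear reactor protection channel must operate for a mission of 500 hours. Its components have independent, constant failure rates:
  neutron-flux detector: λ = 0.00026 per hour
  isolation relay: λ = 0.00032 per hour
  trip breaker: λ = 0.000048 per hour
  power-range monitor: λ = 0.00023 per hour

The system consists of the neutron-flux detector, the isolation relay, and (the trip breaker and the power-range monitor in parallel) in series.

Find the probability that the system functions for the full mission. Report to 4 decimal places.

R(neutron-flux detector) = exp(−0.00026 × 500) = 0.878095
R(isolation relay) = exp(−0.00032 × 500) = 0.852144
R(trip breaker) = exp(−0.000048 × 500) = 0.976286
R(power-range monitor) = exp(−0.00023 × 500) = 0.891366
Parallel (trip breaker and power-range monitor): 1 − (1 − 0.976286)(1 − 0.891366) = 0.997424
Series (neutron-flux detector, isolation relay, and [0.997424]): 0.878095 × 0.852144 × 0.997424 = 0.7463

0.7463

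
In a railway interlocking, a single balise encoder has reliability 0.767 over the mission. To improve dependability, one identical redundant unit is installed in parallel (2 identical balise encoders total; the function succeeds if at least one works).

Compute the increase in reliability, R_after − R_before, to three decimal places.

0.179

R_before = 0.767
R_after = 1 − (1 − 0.767)^2 = 0.946
ΔR = 0.946 − 0.767 = 0.179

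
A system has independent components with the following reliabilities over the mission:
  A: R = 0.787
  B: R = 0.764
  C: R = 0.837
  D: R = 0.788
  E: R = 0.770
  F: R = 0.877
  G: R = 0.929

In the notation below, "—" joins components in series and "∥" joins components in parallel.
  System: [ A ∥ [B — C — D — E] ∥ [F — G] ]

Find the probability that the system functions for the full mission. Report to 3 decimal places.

Series (B, C, D, and E): 0.76400 × 0.83700 × 0.78800 × 0.77000 = 0.38800
Series (F and G): 0.87700 × 0.92900 = 0.81473
Parallel (A, [0.38800], and [0.81473]): 1 − (1 − 0.78700)(1 − 0.38800)(1 − 0.81473) = 0.976

0.976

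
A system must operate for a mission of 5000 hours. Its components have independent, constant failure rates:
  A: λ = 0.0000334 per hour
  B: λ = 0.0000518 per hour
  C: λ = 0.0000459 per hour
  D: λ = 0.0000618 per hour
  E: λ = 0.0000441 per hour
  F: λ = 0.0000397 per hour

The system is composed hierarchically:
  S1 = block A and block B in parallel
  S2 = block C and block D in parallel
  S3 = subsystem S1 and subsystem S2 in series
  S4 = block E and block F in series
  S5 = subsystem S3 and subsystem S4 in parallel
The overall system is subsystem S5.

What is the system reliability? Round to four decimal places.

R(A) = exp(−0.0000334 × 5000) = 0.846200
R(B) = exp(−0.0000518 × 5000) = 0.771823
R(C) = exp(−0.0000459 × 5000) = 0.794931
R(D) = exp(−0.0000618 × 5000) = 0.734181
R(E) = exp(−0.0000441 × 5000) = 0.802118
R(F) = exp(−0.0000397 × 5000) = 0.819960
Parallel (A and B): 1 − (1 − 0.846200)(1 − 0.771823) = 0.964906
Parallel (C and D): 1 − (1 − 0.794931)(1 − 0.734181) = 0.945489
Series ([0.964906] and [0.945489]): 0.964906 × 0.945489 = 0.912308
Series (E and F): 0.802118 × 0.819960 = 0.657705
Parallel ([0.912308] and [0.657705]): 1 − (1 − 0.912308)(1 − 0.657705) = 0.9700

0.9700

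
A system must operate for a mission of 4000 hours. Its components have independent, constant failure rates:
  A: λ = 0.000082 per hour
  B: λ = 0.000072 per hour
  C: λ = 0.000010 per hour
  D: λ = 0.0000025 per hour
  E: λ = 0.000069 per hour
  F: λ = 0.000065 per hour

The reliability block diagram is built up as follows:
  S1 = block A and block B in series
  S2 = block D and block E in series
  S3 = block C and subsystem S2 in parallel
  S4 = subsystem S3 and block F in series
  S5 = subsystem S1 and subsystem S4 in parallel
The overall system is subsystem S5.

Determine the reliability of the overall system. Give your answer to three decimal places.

0.891

R(A) = exp(−0.000082 × 4000) = 0.72036
R(B) = exp(−0.000072 × 4000) = 0.74976
R(C) = exp(−0.000010 × 4000) = 0.96079
R(D) = exp(−0.0000025 × 4000) = 0.99005
R(E) = exp(−0.000069 × 4000) = 0.75881
R(F) = exp(−0.000065 × 4000) = 0.77105
Series (A and B): 0.72036 × 0.74976 = 0.54010
Series (D and E): 0.99005 × 0.75881 = 0.75126
Parallel (C and [0.75126]): 1 − (1 − 0.96079)(1 − 0.75126) = 0.99025
Series ([0.99025] and F): 0.99025 × 0.77105 = 0.76353
Parallel ([0.54010] and [0.76353]): 1 − (1 − 0.54010)(1 − 0.76353) = 0.891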